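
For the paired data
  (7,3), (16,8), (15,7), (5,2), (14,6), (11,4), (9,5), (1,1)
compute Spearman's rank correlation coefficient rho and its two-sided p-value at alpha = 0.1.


Step 1: Rank x and y separately (midranks; no ties here).
rank(x): 7->3, 16->8, 15->7, 5->2, 14->6, 11->5, 9->4, 1->1
rank(y): 3->3, 8->8, 7->7, 2->2, 6->6, 4->4, 5->5, 1->1
Step 2: d_i = R_x(i) - R_y(i); compute d_i^2.
  (3-3)^2=0, (8-8)^2=0, (7-7)^2=0, (2-2)^2=0, (6-6)^2=0, (5-4)^2=1, (4-5)^2=1, (1-1)^2=0
sum(d^2) = 2.
Step 3: rho = 1 - 6*2 / (8*(8^2 - 1)) = 1 - 12/504 = 0.976190.
Step 4: Under H0, t = rho * sqrt((n-2)/(1-rho^2)) = 11.0235 ~ t(6).
Step 5: Two-sided p-value from the t-distribution with 6 df = 0.000033.
Step 6: alpha = 0.1. reject H0.

rho = 0.9762, p = 0.000033, reject H0 at alpha = 0.1.


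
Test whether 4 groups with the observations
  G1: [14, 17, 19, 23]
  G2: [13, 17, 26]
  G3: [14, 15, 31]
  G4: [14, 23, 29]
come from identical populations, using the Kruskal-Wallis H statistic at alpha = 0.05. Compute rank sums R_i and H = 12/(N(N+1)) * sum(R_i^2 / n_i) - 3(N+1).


Step 1: Combine all N = 13 observations and assign midranks.
sorted (value, group, rank): (13,G2,1), (14,G1,3), (14,G3,3), (14,G4,3), (15,G3,5), (17,G1,6.5), (17,G2,6.5), (19,G1,8), (23,G1,9.5), (23,G4,9.5), (26,G2,11), (29,G4,12), (31,G3,13)
Step 2: Sum ranks within each group.
R_1 = 27 (n_1 = 4)
R_2 = 18.5 (n_2 = 3)
R_3 = 21 (n_3 = 3)
R_4 = 24.5 (n_4 = 3)
Step 3: H = 12/(N(N+1)) * sum(R_i^2/n_i) - 3(N+1)
     = 12/(13*14) * (27^2/4 + 18.5^2/3 + 21^2/3 + 24.5^2/3) - 3*14
     = 0.065934 * 643.417 - 42
     = 0.423077.
Step 4: Ties present; correction factor C = 1 - 36/(13^3 - 13) = 0.983516. Corrected H = 0.423077 / 0.983516 = 0.430168.
Step 5: Under H0, H ~ chi^2(3); p-value = 0.933942.
Step 6: alpha = 0.05. fail to reject H0.

H = 0.4302, df = 3, p = 0.933942, fail to reject H0.


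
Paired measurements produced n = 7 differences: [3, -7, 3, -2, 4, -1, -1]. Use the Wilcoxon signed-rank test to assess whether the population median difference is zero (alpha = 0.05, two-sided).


Step 1: Drop any zero differences (none here) and take |d_i|.
|d| = [3, 7, 3, 2, 4, 1, 1]
Step 2: Midrank |d_i| (ties get averaged ranks).
ranks: |3|->4.5, |7|->7, |3|->4.5, |2|->3, |4|->6, |1|->1.5, |1|->1.5
Step 3: Attach original signs; sum ranks with positive sign and with negative sign.
W+ = 4.5 + 4.5 + 6 = 15
W- = 7 + 3 + 1.5 + 1.5 = 13
(Check: W+ + W- = 28 should equal n(n+1)/2 = 28.)
Step 4: Test statistic W = min(W+, W-) = 13.
Step 5: Ties in |d|, so use the tie-corrected normal approximation.
        E[W] = n(n+1)/4 = 7*8/4 = 14.
        Tie groups: |d|=1 (t=2), |d|=3 (t=2); sum(t^3 - t) = 12.
        Var[W] = n(n+1)(2n+1)/24 - sum(t^3-t)/48 = 840/24 - 12/48 = 34.75.
        z = (W - E[W]) / sqrt(Var[W]) = (13 - 14) / 5.8949 = -0.1696.
        Two-sided p = 2*Phi(z) = 0.865295.
Step 6: alpha = 0.05. fail to reject H0.

W+ = 15, W- = 13, W = min = 13, p = 0.865295, fail to reject H0.


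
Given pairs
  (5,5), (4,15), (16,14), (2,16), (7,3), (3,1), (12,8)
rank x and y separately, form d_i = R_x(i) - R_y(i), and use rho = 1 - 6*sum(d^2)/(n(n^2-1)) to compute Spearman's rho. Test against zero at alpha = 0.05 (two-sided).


Step 1: Rank x and y separately (midranks; no ties here).
rank(x): 5->4, 4->3, 16->7, 2->1, 7->5, 3->2, 12->6
rank(y): 5->3, 15->6, 14->5, 16->7, 3->2, 1->1, 8->4
Step 2: d_i = R_x(i) - R_y(i); compute d_i^2.
  (4-3)^2=1, (3-6)^2=9, (7-5)^2=4, (1-7)^2=36, (5-2)^2=9, (2-1)^2=1, (6-4)^2=4
sum(d^2) = 64.
Step 3: rho = 1 - 6*64 / (7*(7^2 - 1)) = 1 - 384/336 = -0.142857.
Step 4: Under H0, t = rho * sqrt((n-2)/(1-rho^2)) = -0.3227 ~ t(5).
Step 5: Two-sided p-value from the t-distribution with 5 df = 0.759945.
Step 6: alpha = 0.05. fail to reject H0.

rho = -0.1429, p = 0.759945, fail to reject H0 at alpha = 0.05.


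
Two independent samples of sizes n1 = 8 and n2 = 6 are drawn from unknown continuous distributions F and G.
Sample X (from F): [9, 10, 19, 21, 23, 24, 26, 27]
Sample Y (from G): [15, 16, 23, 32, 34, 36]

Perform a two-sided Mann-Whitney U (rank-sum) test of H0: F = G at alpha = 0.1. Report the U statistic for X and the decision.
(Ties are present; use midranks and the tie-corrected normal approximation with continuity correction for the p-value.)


Step 1: Combine and sort all 14 observations; assign midranks.
sorted (value, group): (9,X), (10,X), (15,Y), (16,Y), (19,X), (21,X), (23,X), (23,Y), (24,X), (26,X), (27,X), (32,Y), (34,Y), (36,Y)
ranks: 9->1, 10->2, 15->3, 16->4, 19->5, 21->6, 23->7.5, 23->7.5, 24->9, 26->10, 27->11, 32->12, 34->13, 36->14
Step 2: Rank sum for X: R1 = 1 + 2 + 5 + 6 + 7.5 + 9 + 10 + 11 = 51.5.
Step 3: U_X = R1 - n1(n1+1)/2 = 51.5 - 8*9/2 = 51.5 - 36 = 15.5.
       U_Y = n1*n2 - U_X = 48 - 15.5 = 32.5.
Step 4: Ties are present, so use the tie-corrected normal approximation (with continuity correction) for the p-value.
Step 5: p-value = 0.301168; compare to alpha = 0.1. fail to reject H0.

U_X = 15.5, p = 0.301168, fail to reject H0 at alpha = 0.1.


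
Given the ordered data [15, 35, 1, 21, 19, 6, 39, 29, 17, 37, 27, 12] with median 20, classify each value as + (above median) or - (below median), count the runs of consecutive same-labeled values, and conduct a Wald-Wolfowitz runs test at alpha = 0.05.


Step 1: Compute median = 20; label A = above, B = below.
Labels in order: BABABBAABAAB  (n_A = 6, n_B = 6)
Step 2: Count runs R = 9.
Step 3: Under H0 (random ordering), E[R] = 2*n_A*n_B/(n_A+n_B) + 1 = 2*6*6/12 + 1 = 7.0000.
        Var[R] = 2*n_A*n_B*(2*n_A*n_B - n_A - n_B) / ((n_A+n_B)^2 * (n_A+n_B-1)) = 4320/1584 = 2.7273.
        SD[R] = 1.6514.
Step 4: Continuity-corrected z = (R - 0.5 - E[R]) / SD[R] = (9 - 0.5 - 7.0000) / 1.6514 = 0.9083.
Step 5: Two-sided p-value via normal approximation = 2*(1 - Phi(|z|)) = 0.363722.
Step 6: alpha = 0.05. fail to reject H0.

R = 9, z = 0.9083, p = 0.363722, fail to reject H0.


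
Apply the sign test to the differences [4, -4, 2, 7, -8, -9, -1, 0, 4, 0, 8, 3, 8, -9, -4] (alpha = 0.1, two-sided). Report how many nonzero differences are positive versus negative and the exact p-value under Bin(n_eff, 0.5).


Step 1: Discard zero differences. Original n = 15; n_eff = number of nonzero differences = 13.
Nonzero differences (with sign): +4, -4, +2, +7, -8, -9, -1, +4, +8, +3, +8, -9, -4
Step 2: Count signs: positive = 7, negative = 6.
Step 3: Under H0: P(positive) = 0.5, so the number of positives S ~ Bin(13, 0.5).
Step 4: Two-sided exact p-value = sum of Bin(13,0.5) probabilities at or below the observed probability = 1.000000.
Step 5: alpha = 0.1. fail to reject H0.

n_eff = 13, pos = 7, neg = 6, p = 1.000000, fail to reject H0.


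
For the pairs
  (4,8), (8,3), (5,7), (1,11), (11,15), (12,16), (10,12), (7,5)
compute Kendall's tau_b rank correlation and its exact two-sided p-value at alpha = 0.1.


Step 1: Enumerate the 28 unordered pairs (i,j) with i<j and classify each by sign(x_j-x_i) * sign(y_j-y_i).
  (1,2):dx=+4,dy=-5->D; (1,3):dx=+1,dy=-1->D; (1,4):dx=-3,dy=+3->D; (1,5):dx=+7,dy=+7->C
  (1,6):dx=+8,dy=+8->C; (1,7):dx=+6,dy=+4->C; (1,8):dx=+3,dy=-3->D; (2,3):dx=-3,dy=+4->D
  (2,4):dx=-7,dy=+8->D; (2,5):dx=+3,dy=+12->C; (2,6):dx=+4,dy=+13->C; (2,7):dx=+2,dy=+9->C
  (2,8):dx=-1,dy=+2->D; (3,4):dx=-4,dy=+4->D; (3,5):dx=+6,dy=+8->C; (3,6):dx=+7,dy=+9->C
  (3,7):dx=+5,dy=+5->C; (3,8):dx=+2,dy=-2->D; (4,5):dx=+10,dy=+4->C; (4,6):dx=+11,dy=+5->C
  (4,7):dx=+9,dy=+1->C; (4,8):dx=+6,dy=-6->D; (5,6):dx=+1,dy=+1->C; (5,7):dx=-1,dy=-3->C
  (5,8):dx=-4,dy=-10->C; (6,7):dx=-2,dy=-4->C; (6,8):dx=-5,dy=-11->C; (7,8):dx=-3,dy=-7->C
Step 2: C = 18, D = 10, total pairs = 28.
Step 3: tau = (C - D)/(n(n-1)/2) = (18 - 10)/28 = 0.285714.
Step 4: Exact two-sided p-value (enumerate n! = 40320 permutations of y under H0): p = 0.398760.
Step 5: alpha = 0.1. fail to reject H0.

tau_b = 0.2857 (C=18, D=10), p = 0.398760, fail to reject H0.


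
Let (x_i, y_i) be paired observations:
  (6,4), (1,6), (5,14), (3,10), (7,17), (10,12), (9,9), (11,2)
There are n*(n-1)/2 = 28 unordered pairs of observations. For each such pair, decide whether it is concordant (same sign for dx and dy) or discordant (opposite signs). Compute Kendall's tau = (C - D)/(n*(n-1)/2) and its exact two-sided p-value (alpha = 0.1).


Step 1: Enumerate the 28 unordered pairs (i,j) with i<j and classify each by sign(x_j-x_i) * sign(y_j-y_i).
  (1,2):dx=-5,dy=+2->D; (1,3):dx=-1,dy=+10->D; (1,4):dx=-3,dy=+6->D; (1,5):dx=+1,dy=+13->C
  (1,6):dx=+4,dy=+8->C; (1,7):dx=+3,dy=+5->C; (1,8):dx=+5,dy=-2->D; (2,3):dx=+4,dy=+8->C
  (2,4):dx=+2,dy=+4->C; (2,5):dx=+6,dy=+11->C; (2,6):dx=+9,dy=+6->C; (2,7):dx=+8,dy=+3->C
  (2,8):dx=+10,dy=-4->D; (3,4):dx=-2,dy=-4->C; (3,5):dx=+2,dy=+3->C; (3,6):dx=+5,dy=-2->D
  (3,7):dx=+4,dy=-5->D; (3,8):dx=+6,dy=-12->D; (4,5):dx=+4,dy=+7->C; (4,6):dx=+7,dy=+2->C
  (4,7):dx=+6,dy=-1->D; (4,8):dx=+8,dy=-8->D; (5,6):dx=+3,dy=-5->D; (5,7):dx=+2,dy=-8->D
  (5,8):dx=+4,dy=-15->D; (6,7):dx=-1,dy=-3->C; (6,8):dx=+1,dy=-10->D; (7,8):dx=+2,dy=-7->D
Step 2: C = 13, D = 15, total pairs = 28.
Step 3: tau = (C - D)/(n(n-1)/2) = (13 - 15)/28 = -0.071429.
Step 4: Exact two-sided p-value (enumerate n! = 40320 permutations of y under H0): p = 0.904861.
Step 5: alpha = 0.1. fail to reject H0.

tau_b = -0.0714 (C=13, D=15), p = 0.904861, fail to reject H0.


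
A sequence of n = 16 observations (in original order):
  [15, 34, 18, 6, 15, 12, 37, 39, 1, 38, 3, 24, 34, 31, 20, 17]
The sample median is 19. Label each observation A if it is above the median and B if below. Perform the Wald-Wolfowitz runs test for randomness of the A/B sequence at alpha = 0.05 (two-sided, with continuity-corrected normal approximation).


Step 1: Compute median = 19; label A = above, B = below.
Labels in order: BABBBBAABABAAAAB  (n_A = 8, n_B = 8)
Step 2: Count runs R = 9.
Step 3: Under H0 (random ordering), E[R] = 2*n_A*n_B/(n_A+n_B) + 1 = 2*8*8/16 + 1 = 9.0000.
        Var[R] = 2*n_A*n_B*(2*n_A*n_B - n_A - n_B) / ((n_A+n_B)^2 * (n_A+n_B-1)) = 14336/3840 = 3.7333.
        SD[R] = 1.9322.
Step 4: R = E[R], so z = 0 with no continuity correction.
Step 5: Two-sided p-value via normal approximation = 2*(1 - Phi(|z|)) = 1.000000.
Step 6: alpha = 0.05. fail to reject H0.

R = 9, z = 0.0000, p = 1.000000, fail to reject H0.


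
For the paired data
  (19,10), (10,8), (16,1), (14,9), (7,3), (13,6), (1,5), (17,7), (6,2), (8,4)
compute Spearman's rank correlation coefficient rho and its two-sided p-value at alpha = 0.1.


Step 1: Rank x and y separately (midranks; no ties here).
rank(x): 19->10, 10->5, 16->8, 14->7, 7->3, 13->6, 1->1, 17->9, 6->2, 8->4
rank(y): 10->10, 8->8, 1->1, 9->9, 3->3, 6->6, 5->5, 7->7, 2->2, 4->4
Step 2: d_i = R_x(i) - R_y(i); compute d_i^2.
  (10-10)^2=0, (5-8)^2=9, (8-1)^2=49, (7-9)^2=4, (3-3)^2=0, (6-6)^2=0, (1-5)^2=16, (9-7)^2=4, (2-2)^2=0, (4-4)^2=0
sum(d^2) = 82.
Step 3: rho = 1 - 6*82 / (10*(10^2 - 1)) = 1 - 492/990 = 0.503030.
Step 4: Under H0, t = rho * sqrt((n-2)/(1-rho^2)) = 1.6462 ~ t(8).
Step 5: Two-sided p-value from the t-distribution with 8 df = 0.138334.
Step 6: alpha = 0.1. fail to reject H0.

rho = 0.5030, p = 0.138334, fail to reject H0 at alpha = 0.1.


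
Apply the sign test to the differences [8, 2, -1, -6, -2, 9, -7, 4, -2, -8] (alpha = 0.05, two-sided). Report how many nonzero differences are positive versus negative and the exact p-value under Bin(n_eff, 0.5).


Step 1: Discard zero differences. Original n = 10; n_eff = number of nonzero differences = 10.
Nonzero differences (with sign): +8, +2, -1, -6, -2, +9, -7, +4, -2, -8
Step 2: Count signs: positive = 4, negative = 6.
Step 3: Under H0: P(positive) = 0.5, so the number of positives S ~ Bin(10, 0.5).
Step 4: Two-sided exact p-value = sum of Bin(10,0.5) probabilities at or below the observed probability = 0.753906.
Step 5: alpha = 0.05. fail to reject H0.

n_eff = 10, pos = 4, neg = 6, p = 0.753906, fail to reject H0.


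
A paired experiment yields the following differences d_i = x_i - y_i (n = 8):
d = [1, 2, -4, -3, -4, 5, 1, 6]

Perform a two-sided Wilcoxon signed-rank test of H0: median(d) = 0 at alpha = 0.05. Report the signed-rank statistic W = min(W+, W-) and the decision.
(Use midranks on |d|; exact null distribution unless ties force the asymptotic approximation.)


Step 1: Drop any zero differences (none here) and take |d_i|.
|d| = [1, 2, 4, 3, 4, 5, 1, 6]
Step 2: Midrank |d_i| (ties get averaged ranks).
ranks: |1|->1.5, |2|->3, |4|->5.5, |3|->4, |4|->5.5, |5|->7, |1|->1.5, |6|->8
Step 3: Attach original signs; sum ranks with positive sign and with negative sign.
W+ = 1.5 + 3 + 7 + 1.5 + 8 = 21
W- = 5.5 + 4 + 5.5 = 15
(Check: W+ + W- = 36 should equal n(n+1)/2 = 36.)
Step 4: Test statistic W = min(W+, W-) = 15.
Step 5: Ties in |d|, so use the tie-corrected normal approximation.
        E[W] = n(n+1)/4 = 8*9/4 = 18.
        Tie groups: |d|=1 (t=2), |d|=4 (t=2); sum(t^3 - t) = 12.
        Var[W] = n(n+1)(2n+1)/24 - sum(t^3-t)/48 = 1224/24 - 12/48 = 50.75.
        z = (W - E[W]) / sqrt(Var[W]) = (15 - 18) / 7.1239 = -0.4211.
        Two-sided p = 2*Phi(z) = 0.673669.
Step 6: alpha = 0.05. fail to reject H0.

W+ = 21, W- = 15, W = min = 15, p = 0.673669, fail to reject H0.


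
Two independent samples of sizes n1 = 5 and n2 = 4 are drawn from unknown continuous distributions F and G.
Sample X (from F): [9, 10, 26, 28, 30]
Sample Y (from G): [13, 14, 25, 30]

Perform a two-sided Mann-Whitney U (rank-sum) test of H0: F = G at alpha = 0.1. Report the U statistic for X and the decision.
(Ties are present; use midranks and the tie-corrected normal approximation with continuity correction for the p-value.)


Step 1: Combine and sort all 9 observations; assign midranks.
sorted (value, group): (9,X), (10,X), (13,Y), (14,Y), (25,Y), (26,X), (28,X), (30,X), (30,Y)
ranks: 9->1, 10->2, 13->3, 14->4, 25->5, 26->6, 28->7, 30->8.5, 30->8.5
Step 2: Rank sum for X: R1 = 1 + 2 + 6 + 7 + 8.5 = 24.5.
Step 3: U_X = R1 - n1(n1+1)/2 = 24.5 - 5*6/2 = 24.5 - 15 = 9.5.
       U_Y = n1*n2 - U_X = 20 - 9.5 = 10.5.
Step 4: Ties are present, so use the tie-corrected normal approximation (with continuity correction) for the p-value.
Step 5: p-value = 1.000000; compare to alpha = 0.1. fail to reject H0.

U_X = 9.5, p = 1.000000, fail to reject H0 at alpha = 0.1.


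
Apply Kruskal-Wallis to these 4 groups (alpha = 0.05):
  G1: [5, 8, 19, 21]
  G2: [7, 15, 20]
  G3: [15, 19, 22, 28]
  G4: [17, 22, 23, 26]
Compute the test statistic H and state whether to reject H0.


Step 1: Combine all N = 15 observations and assign midranks.
sorted (value, group, rank): (5,G1,1), (7,G2,2), (8,G1,3), (15,G2,4.5), (15,G3,4.5), (17,G4,6), (19,G1,7.5), (19,G3,7.5), (20,G2,9), (21,G1,10), (22,G3,11.5), (22,G4,11.5), (23,G4,13), (26,G4,14), (28,G3,15)
Step 2: Sum ranks within each group.
R_1 = 21.5 (n_1 = 4)
R_2 = 15.5 (n_2 = 3)
R_3 = 38.5 (n_3 = 4)
R_4 = 44.5 (n_4 = 4)
Step 3: H = 12/(N(N+1)) * sum(R_i^2/n_i) - 3(N+1)
     = 12/(15*16) * (21.5^2/4 + 15.5^2/3 + 38.5^2/4 + 44.5^2/4) - 3*16
     = 0.050000 * 1061.27 - 48
     = 5.063542.
Step 4: Ties present; correction factor C = 1 - 18/(15^3 - 15) = 0.994643. Corrected H = 5.063542 / 0.994643 = 5.090814.
Step 5: Under H0, H ~ chi^2(3); p-value = 0.165267.
Step 6: alpha = 0.05. fail to reject H0.

H = 5.0908, df = 3, p = 0.165267, fail to reject H0.


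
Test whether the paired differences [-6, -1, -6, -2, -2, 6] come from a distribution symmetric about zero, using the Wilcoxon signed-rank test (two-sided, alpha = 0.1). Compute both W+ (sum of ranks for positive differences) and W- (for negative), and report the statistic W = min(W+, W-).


Step 1: Drop any zero differences (none here) and take |d_i|.
|d| = [6, 1, 6, 2, 2, 6]
Step 2: Midrank |d_i| (ties get averaged ranks).
ranks: |6|->5, |1|->1, |6|->5, |2|->2.5, |2|->2.5, |6|->5
Step 3: Attach original signs; sum ranks with positive sign and with negative sign.
W+ = 5 = 5
W- = 5 + 1 + 5 + 2.5 + 2.5 = 16
(Check: W+ + W- = 21 should equal n(n+1)/2 = 21.)
Step 4: Test statistic W = min(W+, W-) = 5.
Step 5: Ties in |d|, so use the tie-corrected normal approximation.
        E[W] = n(n+1)/4 = 6*7/4 = 10.5.
        Tie groups: |d|=2 (t=2), |d|=6 (t=3); sum(t^3 - t) = 30.
        Var[W] = n(n+1)(2n+1)/24 - sum(t^3-t)/48 = 546/24 - 30/48 = 22.125.
        z = (W - E[W]) / sqrt(Var[W]) = (5 - 10.5) / 4.7037 = -1.1693.
        Two-sided p = 2*Phi(z) = 0.242288.
Step 6: alpha = 0.1. fail to reject H0.

W+ = 5, W- = 16, W = min = 5, p = 0.242288, fail to reject H0.


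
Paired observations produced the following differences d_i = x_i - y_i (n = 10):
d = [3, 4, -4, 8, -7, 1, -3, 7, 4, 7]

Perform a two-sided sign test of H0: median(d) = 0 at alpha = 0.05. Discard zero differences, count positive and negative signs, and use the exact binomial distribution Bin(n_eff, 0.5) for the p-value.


Step 1: Discard zero differences. Original n = 10; n_eff = number of nonzero differences = 10.
Nonzero differences (with sign): +3, +4, -4, +8, -7, +1, -3, +7, +4, +7
Step 2: Count signs: positive = 7, negative = 3.
Step 3: Under H0: P(positive) = 0.5, so the number of positives S ~ Bin(10, 0.5).
Step 4: Two-sided exact p-value = sum of Bin(10,0.5) probabilities at or below the observed probability = 0.343750.
Step 5: alpha = 0.05. fail to reject H0.

n_eff = 10, pos = 7, neg = 3, p = 0.343750, fail to reject H0.


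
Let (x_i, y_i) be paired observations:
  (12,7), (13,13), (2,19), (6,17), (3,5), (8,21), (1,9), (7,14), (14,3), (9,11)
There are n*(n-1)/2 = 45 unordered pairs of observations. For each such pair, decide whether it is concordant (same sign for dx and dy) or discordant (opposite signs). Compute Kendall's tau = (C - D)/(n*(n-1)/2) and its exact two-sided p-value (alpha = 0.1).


Step 1: Enumerate the 45 unordered pairs (i,j) with i<j and classify each by sign(x_j-x_i) * sign(y_j-y_i).
  (1,2):dx=+1,dy=+6->C; (1,3):dx=-10,dy=+12->D; (1,4):dx=-6,dy=+10->D; (1,5):dx=-9,dy=-2->C
  (1,6):dx=-4,dy=+14->D; (1,7):dx=-11,dy=+2->D; (1,8):dx=-5,dy=+7->D; (1,9):dx=+2,dy=-4->D
  (1,10):dx=-3,dy=+4->D; (2,3):dx=-11,dy=+6->D; (2,4):dx=-7,dy=+4->D; (2,5):dx=-10,dy=-8->C
  (2,6):dx=-5,dy=+8->D; (2,7):dx=-12,dy=-4->C; (2,8):dx=-6,dy=+1->D; (2,9):dx=+1,dy=-10->D
  (2,10):dx=-4,dy=-2->C; (3,4):dx=+4,dy=-2->D; (3,5):dx=+1,dy=-14->D; (3,6):dx=+6,dy=+2->C
  (3,7):dx=-1,dy=-10->C; (3,8):dx=+5,dy=-5->D; (3,9):dx=+12,dy=-16->D; (3,10):dx=+7,dy=-8->D
  (4,5):dx=-3,dy=-12->C; (4,6):dx=+2,dy=+4->C; (4,7):dx=-5,dy=-8->C; (4,8):dx=+1,dy=-3->D
  (4,9):dx=+8,dy=-14->D; (4,10):dx=+3,dy=-6->D; (5,6):dx=+5,dy=+16->C; (5,7):dx=-2,dy=+4->D
  (5,8):dx=+4,dy=+9->C; (5,9):dx=+11,dy=-2->D; (5,10):dx=+6,dy=+6->C; (6,7):dx=-7,dy=-12->C
  (6,8):dx=-1,dy=-7->C; (6,9):dx=+6,dy=-18->D; (6,10):dx=+1,dy=-10->D; (7,8):dx=+6,dy=+5->C
  (7,9):dx=+13,dy=-6->D; (7,10):dx=+8,dy=+2->C; (8,9):dx=+7,dy=-11->D; (8,10):dx=+2,dy=-3->D
  (9,10):dx=-5,dy=+8->D
Step 2: C = 17, D = 28, total pairs = 45.
Step 3: tau = (C - D)/(n(n-1)/2) = (17 - 28)/45 = -0.244444.
Step 4: Exact two-sided p-value (enumerate n! = 3628800 permutations of y under H0): p = 0.380720.
Step 5: alpha = 0.1. fail to reject H0.

tau_b = -0.2444 (C=17, D=28), p = 0.380720, fail to reject H0.


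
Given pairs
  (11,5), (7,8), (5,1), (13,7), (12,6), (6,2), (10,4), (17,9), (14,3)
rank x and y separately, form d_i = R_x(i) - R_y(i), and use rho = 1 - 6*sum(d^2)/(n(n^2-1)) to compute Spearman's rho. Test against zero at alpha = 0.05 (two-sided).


Step 1: Rank x and y separately (midranks; no ties here).
rank(x): 11->5, 7->3, 5->1, 13->7, 12->6, 6->2, 10->4, 17->9, 14->8
rank(y): 5->5, 8->8, 1->1, 7->7, 6->6, 2->2, 4->4, 9->9, 3->3
Step 2: d_i = R_x(i) - R_y(i); compute d_i^2.
  (5-5)^2=0, (3-8)^2=25, (1-1)^2=0, (7-7)^2=0, (6-6)^2=0, (2-2)^2=0, (4-4)^2=0, (9-9)^2=0, (8-3)^2=25
sum(d^2) = 50.
Step 3: rho = 1 - 6*50 / (9*(9^2 - 1)) = 1 - 300/720 = 0.583333.
Step 4: Under H0, t = rho * sqrt((n-2)/(1-rho^2)) = 1.9001 ~ t(7).
Step 5: Two-sided p-value from the t-distribution with 7 df = 0.099186.
Step 6: alpha = 0.05. fail to reject H0.

rho = 0.5833, p = 0.099186, fail to reject H0 at alpha = 0.05.


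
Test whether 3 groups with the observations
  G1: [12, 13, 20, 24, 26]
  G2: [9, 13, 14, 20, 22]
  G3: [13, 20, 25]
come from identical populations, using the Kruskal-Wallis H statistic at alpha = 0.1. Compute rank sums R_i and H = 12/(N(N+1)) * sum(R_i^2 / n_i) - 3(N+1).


Step 1: Combine all N = 13 observations and assign midranks.
sorted (value, group, rank): (9,G2,1), (12,G1,2), (13,G1,4), (13,G2,4), (13,G3,4), (14,G2,6), (20,G1,8), (20,G2,8), (20,G3,8), (22,G2,10), (24,G1,11), (25,G3,12), (26,G1,13)
Step 2: Sum ranks within each group.
R_1 = 38 (n_1 = 5)
R_2 = 29 (n_2 = 5)
R_3 = 24 (n_3 = 3)
Step 3: H = 12/(N(N+1)) * sum(R_i^2/n_i) - 3(N+1)
     = 12/(13*14) * (38^2/5 + 29^2/5 + 24^2/3) - 3*14
     = 0.065934 * 649 - 42
     = 0.791209.
Step 4: Ties present; correction factor C = 1 - 48/(13^3 - 13) = 0.978022. Corrected H = 0.791209 / 0.978022 = 0.808989.
Step 5: Under H0, H ~ chi^2(2); p-value = 0.667314.
Step 6: alpha = 0.1. fail to reject H0.

H = 0.8090, df = 2, p = 0.667314, fail to reject H0.


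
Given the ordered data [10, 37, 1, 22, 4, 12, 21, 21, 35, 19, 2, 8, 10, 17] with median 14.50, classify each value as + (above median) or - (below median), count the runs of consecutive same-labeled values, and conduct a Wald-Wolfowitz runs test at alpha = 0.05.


Step 1: Compute median = 14.50; label A = above, B = below.
Labels in order: BABABBAAAABBBA  (n_A = 7, n_B = 7)
Step 2: Count runs R = 8.
Step 3: Under H0 (random ordering), E[R] = 2*n_A*n_B/(n_A+n_B) + 1 = 2*7*7/14 + 1 = 8.0000.
        Var[R] = 2*n_A*n_B*(2*n_A*n_B - n_A - n_B) / ((n_A+n_B)^2 * (n_A+n_B-1)) = 8232/2548 = 3.2308.
        SD[R] = 1.7974.
Step 4: R = E[R], so z = 0 with no continuity correction.
Step 5: Two-sided p-value via normal approximation = 2*(1 - Phi(|z|)) = 1.000000.
Step 6: alpha = 0.05. fail to reject H0.

R = 8, z = 0.0000, p = 1.000000, fail to reject H0.


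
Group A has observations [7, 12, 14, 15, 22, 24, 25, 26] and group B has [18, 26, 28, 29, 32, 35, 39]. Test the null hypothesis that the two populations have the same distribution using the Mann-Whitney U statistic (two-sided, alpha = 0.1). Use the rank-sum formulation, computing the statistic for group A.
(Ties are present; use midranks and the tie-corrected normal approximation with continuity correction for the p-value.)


Step 1: Combine and sort all 15 observations; assign midranks.
sorted (value, group): (7,X), (12,X), (14,X), (15,X), (18,Y), (22,X), (24,X), (25,X), (26,X), (26,Y), (28,Y), (29,Y), (32,Y), (35,Y), (39,Y)
ranks: 7->1, 12->2, 14->3, 15->4, 18->5, 22->6, 24->7, 25->8, 26->9.5, 26->9.5, 28->11, 29->12, 32->13, 35->14, 39->15
Step 2: Rank sum for X: R1 = 1 + 2 + 3 + 4 + 6 + 7 + 8 + 9.5 = 40.5.
Step 3: U_X = R1 - n1(n1+1)/2 = 40.5 - 8*9/2 = 40.5 - 36 = 4.5.
       U_Y = n1*n2 - U_X = 56 - 4.5 = 51.5.
Step 4: Ties are present, so use the tie-corrected normal approximation (with continuity correction) for the p-value.
Step 5: p-value = 0.007719; compare to alpha = 0.1. reject H0.

U_X = 4.5, p = 0.007719, reject H0 at alpha = 0.1.


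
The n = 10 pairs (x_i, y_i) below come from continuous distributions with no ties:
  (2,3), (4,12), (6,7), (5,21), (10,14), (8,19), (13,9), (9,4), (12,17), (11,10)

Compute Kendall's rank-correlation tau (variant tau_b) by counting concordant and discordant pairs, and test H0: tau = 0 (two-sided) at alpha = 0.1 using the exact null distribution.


Step 1: Enumerate the 45 unordered pairs (i,j) with i<j and classify each by sign(x_j-x_i) * sign(y_j-y_i).
  (1,2):dx=+2,dy=+9->C; (1,3):dx=+4,dy=+4->C; (1,4):dx=+3,dy=+18->C; (1,5):dx=+8,dy=+11->C
  (1,6):dx=+6,dy=+16->C; (1,7):dx=+11,dy=+6->C; (1,8):dx=+7,dy=+1->C; (1,9):dx=+10,dy=+14->C
  (1,10):dx=+9,dy=+7->C; (2,3):dx=+2,dy=-5->D; (2,4):dx=+1,dy=+9->C; (2,5):dx=+6,dy=+2->C
  (2,6):dx=+4,dy=+7->C; (2,7):dx=+9,dy=-3->D; (2,8):dx=+5,dy=-8->D; (2,9):dx=+8,dy=+5->C
  (2,10):dx=+7,dy=-2->D; (3,4):dx=-1,dy=+14->D; (3,5):dx=+4,dy=+7->C; (3,6):dx=+2,dy=+12->C
  (3,7):dx=+7,dy=+2->C; (3,8):dx=+3,dy=-3->D; (3,9):dx=+6,dy=+10->C; (3,10):dx=+5,dy=+3->C
  (4,5):dx=+5,dy=-7->D; (4,6):dx=+3,dy=-2->D; (4,7):dx=+8,dy=-12->D; (4,8):dx=+4,dy=-17->D
  (4,9):dx=+7,dy=-4->D; (4,10):dx=+6,dy=-11->D; (5,6):dx=-2,dy=+5->D; (5,7):dx=+3,dy=-5->D
  (5,8):dx=-1,dy=-10->C; (5,9):dx=+2,dy=+3->C; (5,10):dx=+1,dy=-4->D; (6,7):dx=+5,dy=-10->D
  (6,8):dx=+1,dy=-15->D; (6,9):dx=+4,dy=-2->D; (6,10):dx=+3,dy=-9->D; (7,8):dx=-4,dy=-5->C
  (7,9):dx=-1,dy=+8->D; (7,10):dx=-2,dy=+1->D; (8,9):dx=+3,dy=+13->C; (8,10):dx=+2,dy=+6->C
  (9,10):dx=-1,dy=-7->C
Step 2: C = 24, D = 21, total pairs = 45.
Step 3: tau = (C - D)/(n(n-1)/2) = (24 - 21)/45 = 0.066667.
Step 4: Exact two-sided p-value (enumerate n! = 3628800 permutations of y under H0): p = 0.861801.
Step 5: alpha = 0.1. fail to reject H0.

tau_b = 0.0667 (C=24, D=21), p = 0.861801, fail to reject H0.


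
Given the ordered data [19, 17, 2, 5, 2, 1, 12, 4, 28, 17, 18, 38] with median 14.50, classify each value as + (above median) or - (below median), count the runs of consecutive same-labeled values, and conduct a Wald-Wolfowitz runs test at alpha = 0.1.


Step 1: Compute median = 14.50; label A = above, B = below.
Labels in order: AABBBBBBAAAA  (n_A = 6, n_B = 6)
Step 2: Count runs R = 3.
Step 3: Under H0 (random ordering), E[R] = 2*n_A*n_B/(n_A+n_B) + 1 = 2*6*6/12 + 1 = 7.0000.
        Var[R] = 2*n_A*n_B*(2*n_A*n_B - n_A - n_B) / ((n_A+n_B)^2 * (n_A+n_B-1)) = 4320/1584 = 2.7273.
        SD[R] = 1.6514.
Step 4: Continuity-corrected z = (R + 0.5 - E[R]) / SD[R] = (3 + 0.5 - 7.0000) / 1.6514 = -2.1194.
Step 5: Two-sided p-value via normal approximation = 2*(1 - Phi(|z|)) = 0.034060.
Step 6: alpha = 0.1. reject H0.

R = 3, z = -2.1194, p = 0.034060, reject H0.


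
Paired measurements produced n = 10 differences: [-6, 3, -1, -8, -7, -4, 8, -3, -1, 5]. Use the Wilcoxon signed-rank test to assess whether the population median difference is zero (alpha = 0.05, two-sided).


Step 1: Drop any zero differences (none here) and take |d_i|.
|d| = [6, 3, 1, 8, 7, 4, 8, 3, 1, 5]
Step 2: Midrank |d_i| (ties get averaged ranks).
ranks: |6|->7, |3|->3.5, |1|->1.5, |8|->9.5, |7|->8, |4|->5, |8|->9.5, |3|->3.5, |1|->1.5, |5|->6
Step 3: Attach original signs; sum ranks with positive sign and with negative sign.
W+ = 3.5 + 9.5 + 6 = 19
W- = 7 + 1.5 + 9.5 + 8 + 5 + 3.5 + 1.5 = 36
(Check: W+ + W- = 55 should equal n(n+1)/2 = 55.)
Step 4: Test statistic W = min(W+, W-) = 19.
Step 5: Ties in |d|, so use the tie-corrected normal approximation.
        E[W] = n(n+1)/4 = 10*11/4 = 27.5.
        Tie groups: |d|=1 (t=2), |d|=3 (t=2), |d|=8 (t=2); sum(t^3 - t) = 18.
        Var[W] = n(n+1)(2n+1)/24 - sum(t^3-t)/48 = 2310/24 - 18/48 = 95.875.
        z = (W - E[W]) / sqrt(Var[W]) = (19 - 27.5) / 9.7916 = -0.8681.
        Two-sided p = 2*Phi(z) = 0.385343.
Step 6: alpha = 0.05. fail to reject H0.

W+ = 19, W- = 36, W = min = 19, p = 0.385343, fail to reject H0.


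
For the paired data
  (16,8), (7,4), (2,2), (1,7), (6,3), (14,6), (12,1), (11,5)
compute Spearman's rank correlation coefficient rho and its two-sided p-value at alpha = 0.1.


Step 1: Rank x and y separately (midranks; no ties here).
rank(x): 16->8, 7->4, 2->2, 1->1, 6->3, 14->7, 12->6, 11->5
rank(y): 8->8, 4->4, 2->2, 7->7, 3->3, 6->6, 1->1, 5->5
Step 2: d_i = R_x(i) - R_y(i); compute d_i^2.
  (8-8)^2=0, (4-4)^2=0, (2-2)^2=0, (1-7)^2=36, (3-3)^2=0, (7-6)^2=1, (6-1)^2=25, (5-5)^2=0
sum(d^2) = 62.
Step 3: rho = 1 - 6*62 / (8*(8^2 - 1)) = 1 - 372/504 = 0.261905.
Step 4: Under H0, t = rho * sqrt((n-2)/(1-rho^2)) = 0.6647 ~ t(6).
Step 5: Two-sided p-value from the t-distribution with 6 df = 0.530923.
Step 6: alpha = 0.1. fail to reject H0.

rho = 0.2619, p = 0.530923, fail to reject H0 at alpha = 0.1.


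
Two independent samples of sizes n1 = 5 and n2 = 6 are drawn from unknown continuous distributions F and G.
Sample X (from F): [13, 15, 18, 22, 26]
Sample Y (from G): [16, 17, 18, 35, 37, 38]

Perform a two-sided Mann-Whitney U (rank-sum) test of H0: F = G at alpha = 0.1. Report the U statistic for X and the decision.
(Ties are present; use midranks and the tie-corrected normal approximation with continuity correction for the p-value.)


Step 1: Combine and sort all 11 observations; assign midranks.
sorted (value, group): (13,X), (15,X), (16,Y), (17,Y), (18,X), (18,Y), (22,X), (26,X), (35,Y), (37,Y), (38,Y)
ranks: 13->1, 15->2, 16->3, 17->4, 18->5.5, 18->5.5, 22->7, 26->8, 35->9, 37->10, 38->11
Step 2: Rank sum for X: R1 = 1 + 2 + 5.5 + 7 + 8 = 23.5.
Step 3: U_X = R1 - n1(n1+1)/2 = 23.5 - 5*6/2 = 23.5 - 15 = 8.5.
       U_Y = n1*n2 - U_X = 30 - 8.5 = 21.5.
Step 4: Ties are present, so use the tie-corrected normal approximation (with continuity correction) for the p-value.
Step 5: p-value = 0.272229; compare to alpha = 0.1. fail to reject H0.

U_X = 8.5, p = 0.272229, fail to reject H0 at alpha = 0.1.


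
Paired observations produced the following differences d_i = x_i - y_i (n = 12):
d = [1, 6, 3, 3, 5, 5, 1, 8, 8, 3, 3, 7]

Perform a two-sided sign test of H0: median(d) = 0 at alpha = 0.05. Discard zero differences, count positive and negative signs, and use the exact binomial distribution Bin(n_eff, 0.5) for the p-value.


Step 1: Discard zero differences. Original n = 12; n_eff = number of nonzero differences = 12.
Nonzero differences (with sign): +1, +6, +3, +3, +5, +5, +1, +8, +8, +3, +3, +7
Step 2: Count signs: positive = 12, negative = 0.
Step 3: Under H0: P(positive) = 0.5, so the number of positives S ~ Bin(12, 0.5).
Step 4: Two-sided exact p-value = sum of Bin(12,0.5) probabilities at or below the observed probability = 0.000488.
Step 5: alpha = 0.05. reject H0.

n_eff = 12, pos = 12, neg = 0, p = 0.000488, reject H0.


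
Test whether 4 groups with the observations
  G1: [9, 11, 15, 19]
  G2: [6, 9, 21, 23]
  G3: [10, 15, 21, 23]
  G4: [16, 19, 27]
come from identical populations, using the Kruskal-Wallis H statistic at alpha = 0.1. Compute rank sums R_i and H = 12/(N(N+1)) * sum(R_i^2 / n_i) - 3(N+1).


Step 1: Combine all N = 15 observations and assign midranks.
sorted (value, group, rank): (6,G2,1), (9,G1,2.5), (9,G2,2.5), (10,G3,4), (11,G1,5), (15,G1,6.5), (15,G3,6.5), (16,G4,8), (19,G1,9.5), (19,G4,9.5), (21,G2,11.5), (21,G3,11.5), (23,G2,13.5), (23,G3,13.5), (27,G4,15)
Step 2: Sum ranks within each group.
R_1 = 23.5 (n_1 = 4)
R_2 = 28.5 (n_2 = 4)
R_3 = 35.5 (n_3 = 4)
R_4 = 32.5 (n_4 = 3)
Step 3: H = 12/(N(N+1)) * sum(R_i^2/n_i) - 3(N+1)
     = 12/(15*16) * (23.5^2/4 + 28.5^2/4 + 35.5^2/4 + 32.5^2/3) - 3*16
     = 0.050000 * 1008.27 - 48
     = 2.413542.
Step 4: Ties present; correction factor C = 1 - 30/(15^3 - 15) = 0.991071. Corrected H = 2.413542 / 0.991071 = 2.435285.
Step 5: Under H0, H ~ chi^2(3); p-value = 0.487100.
Step 6: alpha = 0.1. fail to reject H0.

H = 2.4353, df = 3, p = 0.487100, fail to reject H0.


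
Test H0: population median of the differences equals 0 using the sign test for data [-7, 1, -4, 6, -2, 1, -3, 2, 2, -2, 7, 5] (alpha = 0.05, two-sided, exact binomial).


Step 1: Discard zero differences. Original n = 12; n_eff = number of nonzero differences = 12.
Nonzero differences (with sign): -7, +1, -4, +6, -2, +1, -3, +2, +2, -2, +7, +5
Step 2: Count signs: positive = 7, negative = 5.
Step 3: Under H0: P(positive) = 0.5, so the number of positives S ~ Bin(12, 0.5).
Step 4: Two-sided exact p-value = sum of Bin(12,0.5) probabilities at or below the observed probability = 0.774414.
Step 5: alpha = 0.05. fail to reject H0.

n_eff = 12, pos = 7, neg = 5, p = 0.774414, fail to reject H0.


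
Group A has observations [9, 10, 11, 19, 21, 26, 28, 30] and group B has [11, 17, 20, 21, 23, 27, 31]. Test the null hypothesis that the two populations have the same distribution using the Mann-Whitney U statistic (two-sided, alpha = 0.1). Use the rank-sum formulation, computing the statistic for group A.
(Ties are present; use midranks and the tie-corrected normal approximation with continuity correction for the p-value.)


Step 1: Combine and sort all 15 observations; assign midranks.
sorted (value, group): (9,X), (10,X), (11,X), (11,Y), (17,Y), (19,X), (20,Y), (21,X), (21,Y), (23,Y), (26,X), (27,Y), (28,X), (30,X), (31,Y)
ranks: 9->1, 10->2, 11->3.5, 11->3.5, 17->5, 19->6, 20->7, 21->8.5, 21->8.5, 23->10, 26->11, 27->12, 28->13, 30->14, 31->15
Step 2: Rank sum for X: R1 = 1 + 2 + 3.5 + 6 + 8.5 + 11 + 13 + 14 = 59.
Step 3: U_X = R1 - n1(n1+1)/2 = 59 - 8*9/2 = 59 - 36 = 23.
       U_Y = n1*n2 - U_X = 56 - 23 = 33.
Step 4: Ties are present, so use the tie-corrected normal approximation (with continuity correction) for the p-value.
Step 5: p-value = 0.601875; compare to alpha = 0.1. fail to reject H0.

U_X = 23, p = 0.601875, fail to reject H0 at alpha = 0.1.


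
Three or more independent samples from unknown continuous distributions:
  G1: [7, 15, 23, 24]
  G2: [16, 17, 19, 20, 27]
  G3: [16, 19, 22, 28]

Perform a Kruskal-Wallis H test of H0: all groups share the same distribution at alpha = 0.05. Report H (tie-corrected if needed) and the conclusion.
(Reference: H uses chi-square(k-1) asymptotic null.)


Step 1: Combine all N = 13 observations and assign midranks.
sorted (value, group, rank): (7,G1,1), (15,G1,2), (16,G2,3.5), (16,G3,3.5), (17,G2,5), (19,G2,6.5), (19,G3,6.5), (20,G2,8), (22,G3,9), (23,G1,10), (24,G1,11), (27,G2,12), (28,G3,13)
Step 2: Sum ranks within each group.
R_1 = 24 (n_1 = 4)
R_2 = 35 (n_2 = 5)
R_3 = 32 (n_3 = 4)
Step 3: H = 12/(N(N+1)) * sum(R_i^2/n_i) - 3(N+1)
     = 12/(13*14) * (24^2/4 + 35^2/5 + 32^2/4) - 3*14
     = 0.065934 * 645 - 42
     = 0.527473.
Step 4: Ties present; correction factor C = 1 - 12/(13^3 - 13) = 0.994505. Corrected H = 0.527473 / 0.994505 = 0.530387.
Step 5: Under H0, H ~ chi^2(2); p-value = 0.767058.
Step 6: alpha = 0.05. fail to reject H0.

H = 0.5304, df = 2, p = 0.767058, fail to reject H0.


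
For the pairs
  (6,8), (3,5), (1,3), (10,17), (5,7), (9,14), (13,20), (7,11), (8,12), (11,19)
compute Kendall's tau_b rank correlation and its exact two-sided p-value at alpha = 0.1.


Step 1: Enumerate the 45 unordered pairs (i,j) with i<j and classify each by sign(x_j-x_i) * sign(y_j-y_i).
  (1,2):dx=-3,dy=-3->C; (1,3):dx=-5,dy=-5->C; (1,4):dx=+4,dy=+9->C; (1,5):dx=-1,dy=-1->C
  (1,6):dx=+3,dy=+6->C; (1,7):dx=+7,dy=+12->C; (1,8):dx=+1,dy=+3->C; (1,9):dx=+2,dy=+4->C
  (1,10):dx=+5,dy=+11->C; (2,3):dx=-2,dy=-2->C; (2,4):dx=+7,dy=+12->C; (2,5):dx=+2,dy=+2->C
  (2,6):dx=+6,dy=+9->C; (2,7):dx=+10,dy=+15->C; (2,8):dx=+4,dy=+6->C; (2,9):dx=+5,dy=+7->C
  (2,10):dx=+8,dy=+14->C; (3,4):dx=+9,dy=+14->C; (3,5):dx=+4,dy=+4->C; (3,6):dx=+8,dy=+11->C
  (3,7):dx=+12,dy=+17->C; (3,8):dx=+6,dy=+8->C; (3,9):dx=+7,dy=+9->C; (3,10):dx=+10,dy=+16->C
  (4,5):dx=-5,dy=-10->C; (4,6):dx=-1,dy=-3->C; (4,7):dx=+3,dy=+3->C; (4,8):dx=-3,dy=-6->C
  (4,9):dx=-2,dy=-5->C; (4,10):dx=+1,dy=+2->C; (5,6):dx=+4,dy=+7->C; (5,7):dx=+8,dy=+13->C
  (5,8):dx=+2,dy=+4->C; (5,9):dx=+3,dy=+5->C; (5,10):dx=+6,dy=+12->C; (6,7):dx=+4,dy=+6->C
  (6,8):dx=-2,dy=-3->C; (6,9):dx=-1,dy=-2->C; (6,10):dx=+2,dy=+5->C; (7,8):dx=-6,dy=-9->C
  (7,9):dx=-5,dy=-8->C; (7,10):dx=-2,dy=-1->C; (8,9):dx=+1,dy=+1->C; (8,10):dx=+4,dy=+8->C
  (9,10):dx=+3,dy=+7->C
Step 2: C = 45, D = 0, total pairs = 45.
Step 3: tau = (C - D)/(n(n-1)/2) = (45 - 0)/45 = 1.000000.
Step 4: Exact two-sided p-value (enumerate n! = 3628800 permutations of y under H0): p = 0.000001.
Step 5: alpha = 0.1. reject H0.

tau_b = 1.0000 (C=45, D=0), p = 0.000001, reject H0.


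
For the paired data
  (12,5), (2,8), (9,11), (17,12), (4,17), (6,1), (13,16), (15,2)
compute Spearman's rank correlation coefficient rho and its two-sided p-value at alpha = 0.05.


Step 1: Rank x and y separately (midranks; no ties here).
rank(x): 12->5, 2->1, 9->4, 17->8, 4->2, 6->3, 13->6, 15->7
rank(y): 5->3, 8->4, 11->5, 12->6, 17->8, 1->1, 16->7, 2->2
Step 2: d_i = R_x(i) - R_y(i); compute d_i^2.
  (5-3)^2=4, (1-4)^2=9, (4-5)^2=1, (8-6)^2=4, (2-8)^2=36, (3-1)^2=4, (6-7)^2=1, (7-2)^2=25
sum(d^2) = 84.
Step 3: rho = 1 - 6*84 / (8*(8^2 - 1)) = 1 - 504/504 = 0.000000.
Step 4: Under H0, t = rho * sqrt((n-2)/(1-rho^2)) = 0.0000 ~ t(6).
Step 5: Two-sided p-value from the t-distribution with 6 df = 1.000000.
Step 6: alpha = 0.05. fail to reject H0.

rho = 0.0000, p = 1.000000, fail to reject H0 at alpha = 0.05.


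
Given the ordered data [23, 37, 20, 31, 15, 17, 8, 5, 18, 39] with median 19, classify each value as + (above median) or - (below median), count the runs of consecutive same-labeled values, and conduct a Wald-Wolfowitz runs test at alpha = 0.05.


Step 1: Compute median = 19; label A = above, B = below.
Labels in order: AAAABBBBBA  (n_A = 5, n_B = 5)
Step 2: Count runs R = 3.
Step 3: Under H0 (random ordering), E[R] = 2*n_A*n_B/(n_A+n_B) + 1 = 2*5*5/10 + 1 = 6.0000.
        Var[R] = 2*n_A*n_B*(2*n_A*n_B - n_A - n_B) / ((n_A+n_B)^2 * (n_A+n_B-1)) = 2000/900 = 2.2222.
        SD[R] = 1.4907.
Step 4: Continuity-corrected z = (R + 0.5 - E[R]) / SD[R] = (3 + 0.5 - 6.0000) / 1.4907 = -1.6771.
Step 5: Two-sided p-value via normal approximation = 2*(1 - Phi(|z|)) = 0.093533.
Step 6: alpha = 0.05. fail to reject H0.

R = 3, z = -1.6771, p = 0.093533, fail to reject H0.


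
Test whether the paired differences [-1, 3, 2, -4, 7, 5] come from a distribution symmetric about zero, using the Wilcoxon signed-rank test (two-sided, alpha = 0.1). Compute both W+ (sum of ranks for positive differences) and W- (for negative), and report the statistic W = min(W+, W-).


Step 1: Drop any zero differences (none here) and take |d_i|.
|d| = [1, 3, 2, 4, 7, 5]
Step 2: Midrank |d_i| (ties get averaged ranks).
ranks: |1|->1, |3|->3, |2|->2, |4|->4, |7|->6, |5|->5
Step 3: Attach original signs; sum ranks with positive sign and with negative sign.
W+ = 3 + 2 + 6 + 5 = 16
W- = 1 + 4 = 5
(Check: W+ + W- = 21 should equal n(n+1)/2 = 21.)
Step 4: Test statistic W = min(W+, W-) = 5.
Step 5: No ties, so the exact null distribution over the 2^6 = 64 sign assignments gives the two-sided p-value = 0.312500.
Step 6: alpha = 0.1. fail to reject H0.

W+ = 16, W- = 5, W = min = 5, p = 0.312500, fail to reject H0.


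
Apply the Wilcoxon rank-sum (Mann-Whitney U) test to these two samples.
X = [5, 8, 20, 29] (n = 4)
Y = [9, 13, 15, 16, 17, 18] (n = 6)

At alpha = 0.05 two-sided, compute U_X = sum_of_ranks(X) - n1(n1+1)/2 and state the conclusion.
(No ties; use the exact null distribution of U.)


Step 1: Combine and sort all 10 observations; assign midranks.
sorted (value, group): (5,X), (8,X), (9,Y), (13,Y), (15,Y), (16,Y), (17,Y), (18,Y), (20,X), (29,X)
ranks: 5->1, 8->2, 9->3, 13->4, 15->5, 16->6, 17->7, 18->8, 20->9, 29->10
Step 2: Rank sum for X: R1 = 1 + 2 + 9 + 10 = 22.
Step 3: U_X = R1 - n1(n1+1)/2 = 22 - 4*5/2 = 22 - 10 = 12.
       U_Y = n1*n2 - U_X = 24 - 12 = 12.
Step 4: No ties, so the exact null distribution of U (based on enumerating the C(10,4) = 210 equally likely rank assignments) gives the two-sided p-value.
Step 5: p-value = 1.000000; compare to alpha = 0.05. fail to reject H0.

U_X = 12, p = 1.000000, fail to reject H0 at alpha = 0.05.


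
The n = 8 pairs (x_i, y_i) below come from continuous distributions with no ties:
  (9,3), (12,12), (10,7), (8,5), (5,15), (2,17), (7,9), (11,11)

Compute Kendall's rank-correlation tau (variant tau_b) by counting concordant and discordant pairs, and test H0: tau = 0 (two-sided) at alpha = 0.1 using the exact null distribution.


Step 1: Enumerate the 28 unordered pairs (i,j) with i<j and classify each by sign(x_j-x_i) * sign(y_j-y_i).
  (1,2):dx=+3,dy=+9->C; (1,3):dx=+1,dy=+4->C; (1,4):dx=-1,dy=+2->D; (1,5):dx=-4,dy=+12->D
  (1,6):dx=-7,dy=+14->D; (1,7):dx=-2,dy=+6->D; (1,8):dx=+2,dy=+8->C; (2,3):dx=-2,dy=-5->C
  (2,4):dx=-4,dy=-7->C; (2,5):dx=-7,dy=+3->D; (2,6):dx=-10,dy=+5->D; (2,7):dx=-5,dy=-3->C
  (2,8):dx=-1,dy=-1->C; (3,4):dx=-2,dy=-2->C; (3,5):dx=-5,dy=+8->D; (3,6):dx=-8,dy=+10->D
  (3,7):dx=-3,dy=+2->D; (3,8):dx=+1,dy=+4->C; (4,5):dx=-3,dy=+10->D; (4,6):dx=-6,dy=+12->D
  (4,7):dx=-1,dy=+4->D; (4,8):dx=+3,dy=+6->C; (5,6):dx=-3,dy=+2->D; (5,7):dx=+2,dy=-6->D
  (5,8):dx=+6,dy=-4->D; (6,7):dx=+5,dy=-8->D; (6,8):dx=+9,dy=-6->D; (7,8):dx=+4,dy=+2->C
Step 2: C = 11, D = 17, total pairs = 28.
Step 3: tau = (C - D)/(n(n-1)/2) = (11 - 17)/28 = -0.214286.
Step 4: Exact two-sided p-value (enumerate n! = 40320 permutations of y under H0): p = 0.548413.
Step 5: alpha = 0.1. fail to reject H0.

tau_b = -0.2143 (C=11, D=17), p = 0.548413, fail to reject H0.
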